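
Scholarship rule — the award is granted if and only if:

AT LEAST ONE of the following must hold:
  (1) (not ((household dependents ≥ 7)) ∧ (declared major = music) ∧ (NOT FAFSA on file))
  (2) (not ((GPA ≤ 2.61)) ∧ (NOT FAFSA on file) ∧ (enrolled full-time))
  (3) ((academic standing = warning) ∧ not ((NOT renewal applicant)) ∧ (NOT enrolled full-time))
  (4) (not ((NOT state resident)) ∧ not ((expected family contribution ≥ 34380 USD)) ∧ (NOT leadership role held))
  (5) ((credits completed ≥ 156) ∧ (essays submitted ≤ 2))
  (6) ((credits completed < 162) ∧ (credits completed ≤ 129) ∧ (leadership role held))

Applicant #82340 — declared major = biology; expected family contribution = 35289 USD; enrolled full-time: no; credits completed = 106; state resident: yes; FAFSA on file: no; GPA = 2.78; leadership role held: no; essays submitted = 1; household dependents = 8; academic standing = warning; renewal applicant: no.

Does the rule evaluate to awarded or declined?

Declined

Atomic conditions:
  household dependents ≥ 7: 8 ≥ 7 is true
  declared major = music: biology == music is false
  NOT FAFSA on file: no → true
  GPA ≤ 2.61: 2.78 ≤ 2.61 is false
  enrolled full-time: no → false
  academic standing = warning: warning == warning is true
  NOT renewal applicant: no → true
  NOT enrolled full-time: no → true
  NOT state resident: yes → false
  expected family contribution ≥ 34380 USD: 35289 ≥ 34380 is true
  NOT leadership role held: no → true
  credits completed ≥ 156: 106 ≥ 156 is false
  essays submitted ≤ 2: 1 ≤ 2 is true
  credits completed < 162: 106 < 162 is true
  credits completed ≤ 129: 106 ≤ 129 is true
  leadership role held: no → false
Combine:
[1.1] NOT true = false
[1] false AND false AND true = false
[2.1] NOT false = true
[2] true AND true AND false = false
[3.2] NOT true = false
[3] true AND false AND true = false
[4.1] NOT false = true
[4.2] NOT true = false
[4] true AND false AND true = false
[5] false AND true = false
[6] true AND true AND false = false
[root] false OR false OR false OR false OR false OR false = false
Overall: false → declined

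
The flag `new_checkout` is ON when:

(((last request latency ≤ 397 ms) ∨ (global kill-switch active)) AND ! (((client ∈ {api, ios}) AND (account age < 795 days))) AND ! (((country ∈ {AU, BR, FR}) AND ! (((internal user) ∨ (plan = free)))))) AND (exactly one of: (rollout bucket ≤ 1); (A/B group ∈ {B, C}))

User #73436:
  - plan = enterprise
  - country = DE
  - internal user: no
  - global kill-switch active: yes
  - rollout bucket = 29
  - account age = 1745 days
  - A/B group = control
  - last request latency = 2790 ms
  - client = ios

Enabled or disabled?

Disabled

Atomic conditions:
  last request latency ≤ 397 ms: 2790 ≤ 397 is false
  global kill-switch active: yes → true
  client ∈ {api, ios}: ios is in the set → true
  account age < 795 days: 1745 < 795 is false
  country ∈ {AU, BR, FR}: DE is not in the set → false
  internal user: no → false
  plan = free: enterprise == free is false
  rollout bucket ≤ 1: 29 ≤ 1 is false
  A/B group ∈ {B, C}: control is not in the set → false
Combine:
[1.1] false OR true = true
[1.2.1] true AND false = false
[1.2] NOT false = true
[1.3.1.2.1] false OR false = false
[1.3.1.2] NOT false = true
[1.3.1] false AND true = false
[1.3] NOT false = true
[1] true AND true AND true = true
[2] exactly-one(false, false) = false
[root] true AND false = false
Overall: false → disabled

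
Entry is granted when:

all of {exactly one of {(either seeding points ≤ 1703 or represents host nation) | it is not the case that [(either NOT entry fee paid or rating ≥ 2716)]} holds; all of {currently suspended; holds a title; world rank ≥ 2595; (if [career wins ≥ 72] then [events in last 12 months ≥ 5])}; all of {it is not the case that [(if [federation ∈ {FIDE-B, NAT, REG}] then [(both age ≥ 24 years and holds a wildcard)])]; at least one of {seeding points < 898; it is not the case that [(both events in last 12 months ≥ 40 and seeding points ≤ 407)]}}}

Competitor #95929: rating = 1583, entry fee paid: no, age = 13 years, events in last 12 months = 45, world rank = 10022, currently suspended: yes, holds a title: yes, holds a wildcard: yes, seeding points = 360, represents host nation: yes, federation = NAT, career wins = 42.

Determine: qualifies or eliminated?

Atomic conditions:
  seeding points ≤ 1703: 360 ≤ 1703 is true
  represents host nation: yes → true
  NOT entry fee paid: no → true
  rating ≥ 2716: 1583 ≥ 2716 is false
  currently suspended: yes → true
  holds a title: yes → true
  world rank ≥ 2595: 10022 ≥ 2595 is true
  career wins ≥ 72: 42 ≥ 72 is false
  events in last 12 months ≥ 5: 45 ≥ 5 is true
  federation ∈ {FIDE-B, NAT, REG}: NAT is in the set → true
  age ≥ 24 years: 13 ≥ 24 is false
  holds a wildcard: yes → true
  seeding points < 898: 360 < 898 is true
  events in last 12 months ≥ 40: 45 ≥ 40 is true
  seeding points ≤ 407: 360 ≤ 407 is true
Combine:
[1.1] true OR true = true
[1.2.1] true OR false = true
[1.2] NOT true = false
[1] exactly-one(true, false) = true
[2.4] false → true (antecedent false ⇒ implication holds) = true
[2] true AND true AND true AND true = true
[3.1.1.2] false AND true = false
[3.1.1] true → false = false
[3.1] NOT false = true
[3.2.2.1] true AND true = true
[3.2.2] NOT true = false
[3.2] true OR false = true
[3] true AND true = true
[root] true AND true AND true = true
Overall: true → qualifies

Qualifies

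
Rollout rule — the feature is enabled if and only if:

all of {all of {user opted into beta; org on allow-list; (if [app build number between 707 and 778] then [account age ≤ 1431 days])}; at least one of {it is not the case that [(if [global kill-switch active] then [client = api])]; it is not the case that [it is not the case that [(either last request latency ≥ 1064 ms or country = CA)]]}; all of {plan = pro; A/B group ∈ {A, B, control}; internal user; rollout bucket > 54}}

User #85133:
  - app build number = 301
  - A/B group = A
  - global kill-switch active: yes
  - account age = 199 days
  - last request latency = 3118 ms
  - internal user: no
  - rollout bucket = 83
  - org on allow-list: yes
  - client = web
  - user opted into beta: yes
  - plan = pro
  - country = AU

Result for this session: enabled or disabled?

Disabled

Atomic conditions:
  user opted into beta: yes → true
  org on allow-list: yes → true
  app build number between 707 and 778: 301 in [707, 778] is false
  account age ≤ 1431 days: 199 ≤ 1431 is true
  global kill-switch active: yes → true
  client = api: web == api is false
  last request latency ≥ 1064 ms: 3118 ≥ 1064 is true
  country = CA: AU == CA is false
  plan = pro: pro == pro is true
  A/B group ∈ {A, B, control}: A is in the set → true
  internal user: no → false
  rollout bucket > 54: 83 > 54 is true
Combine:
[1.3] false → true (antecedent false ⇒ implication holds) = true
[1] true AND true AND true = true
[2.1.1] true → false = false
[2.1] NOT false = true
[2.2.1.1] true OR false = true
[2.2.1] NOT true = false
[2.2] NOT false = true
[2] true OR true = true
[3] true AND true AND false AND true = false
[root] true AND true AND false = false
Overall: false → disabled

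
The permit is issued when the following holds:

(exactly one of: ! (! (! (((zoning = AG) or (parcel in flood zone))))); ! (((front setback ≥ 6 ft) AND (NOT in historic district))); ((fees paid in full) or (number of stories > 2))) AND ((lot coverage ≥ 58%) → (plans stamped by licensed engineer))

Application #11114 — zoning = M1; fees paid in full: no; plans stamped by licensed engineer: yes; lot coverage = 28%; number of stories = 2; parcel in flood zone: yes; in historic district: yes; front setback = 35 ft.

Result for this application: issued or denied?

Issued

Atomic conditions:
  zoning = AG: M1 == AG is false
  parcel in flood zone: yes → true
  front setback ≥ 6 ft: 35 ≥ 6 is true
  NOT in historic district: yes → false
  fees paid in full: no → false
  number of stories > 2: 2 > 2 is false
  lot coverage ≥ 58%: 28 ≥ 58 is false
  plans stamped by licensed engineer: yes → true
Combine:
[1.1.1.1.1] false OR true = true
[1.1.1.1] NOT true = false
[1.1.1] NOT false = true
[1.1] NOT true = false
[1.2.1] true AND false = false
[1.2] NOT false = true
[1.3] false OR false = false
[1] exactly-one(false, true, false) = true
[2] false → true (antecedent false ⇒ implication holds) = true
[root] true AND true = true
Overall: true → issued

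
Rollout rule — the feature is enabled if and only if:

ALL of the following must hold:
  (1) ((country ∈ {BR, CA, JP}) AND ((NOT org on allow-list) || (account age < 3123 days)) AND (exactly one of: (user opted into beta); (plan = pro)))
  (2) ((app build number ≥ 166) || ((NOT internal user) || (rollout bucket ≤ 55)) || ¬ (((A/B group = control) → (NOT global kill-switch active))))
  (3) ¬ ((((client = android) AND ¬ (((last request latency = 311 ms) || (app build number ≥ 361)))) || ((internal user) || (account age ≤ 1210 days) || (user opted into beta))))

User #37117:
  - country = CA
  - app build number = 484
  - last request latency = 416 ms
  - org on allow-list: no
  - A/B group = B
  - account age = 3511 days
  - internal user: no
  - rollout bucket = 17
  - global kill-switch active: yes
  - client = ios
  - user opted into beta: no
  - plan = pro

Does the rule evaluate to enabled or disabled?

Enabled

Atomic conditions:
  country ∈ {BR, CA, JP}: CA is in the set → true
  NOT org on allow-list: no → true
  account age < 3123 days: 3511 < 3123 is false
  user opted into beta: no → false
  plan = pro: pro == pro is true
  app build number ≥ 166: 484 ≥ 166 is true
  NOT internal user: no → true
  rollout bucket ≤ 55: 17 ≤ 55 is true
  A/B group = control: B == control is false
  NOT global kill-switch active: yes → false
  client = android: ios == android is false
  last request latency = 311 ms: 416 == 311 is false
  app build number ≥ 361: 484 ≥ 361 is true
  internal user: no → false
  account age ≤ 1210 days: 3511 ≤ 1210 is false
Combine:
[1.2] true OR false = true
[1.3] exactly-one(false, true) = true
[1] true AND true AND true = true
[2.2] true OR true = true
[2.3.1] false → false (antecedent false ⇒ implication holds) = true
[2.3] NOT true = false
[2] true OR true OR false = true
[3.1.1.2.1] false OR true = true
[3.1.1.2] NOT true = false
[3.1.1] false AND false = false
[3.1.2] false OR false OR false = false
[3.1] false OR false = false
[3] NOT false = true
[root] true AND true AND true = true
Overall: true → enabled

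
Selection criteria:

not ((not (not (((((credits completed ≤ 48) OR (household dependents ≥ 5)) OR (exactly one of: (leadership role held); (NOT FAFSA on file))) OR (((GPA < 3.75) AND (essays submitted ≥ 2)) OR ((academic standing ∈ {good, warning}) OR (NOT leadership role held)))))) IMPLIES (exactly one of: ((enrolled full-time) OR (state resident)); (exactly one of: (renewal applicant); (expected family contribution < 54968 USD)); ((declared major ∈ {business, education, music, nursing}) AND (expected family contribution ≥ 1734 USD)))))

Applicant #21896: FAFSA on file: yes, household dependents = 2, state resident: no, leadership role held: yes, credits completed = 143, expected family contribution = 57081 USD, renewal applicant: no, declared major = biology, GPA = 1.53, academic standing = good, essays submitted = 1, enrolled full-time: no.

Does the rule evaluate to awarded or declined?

Atomic conditions:
  credits completed ≤ 48: 143 ≤ 48 is false
  household dependents ≥ 5: 2 ≥ 5 is false
  leadership role held: yes → true
  NOT FAFSA on file: yes → false
  GPA < 3.75: 1.53 < 3.75 is true
  essays submitted ≥ 2: 1 ≥ 2 is false
  academic standing ∈ {good, warning}: good is in the set → true
  NOT leadership role held: yes → false
  enrolled full-time: no → false
  state resident: no → false
  renewal applicant: no → false
  expected family contribution < 54968 USD: 57081 < 54968 is false
  declared major ∈ {business, education, music, nursing}: biology is not in the set → false
  expected family contribution ≥ 1734 USD: 57081 ≥ 1734 is true
Combine:
[1.1.1.1.1.1] false OR false = false
[1.1.1.1.1.2] exactly-one(true, false) = true
[1.1.1.1.1] false OR true = true
[1.1.1.1.2.1] true AND false = false
[1.1.1.1.2.2] true OR false = true
[1.1.1.1.2] false OR true = true
[1.1.1.1] true OR true = true
[1.1.1] NOT true = false
[1.1] NOT false = true
[1.2.1] false OR false = false
[1.2.2] exactly-one(false, false) = false
[1.2.3] false AND true = false
[1.2] exactly-one(false, false, false) = false
[1] true → false = false
[root] NOT false = true
Overall: true → awarded

Awarded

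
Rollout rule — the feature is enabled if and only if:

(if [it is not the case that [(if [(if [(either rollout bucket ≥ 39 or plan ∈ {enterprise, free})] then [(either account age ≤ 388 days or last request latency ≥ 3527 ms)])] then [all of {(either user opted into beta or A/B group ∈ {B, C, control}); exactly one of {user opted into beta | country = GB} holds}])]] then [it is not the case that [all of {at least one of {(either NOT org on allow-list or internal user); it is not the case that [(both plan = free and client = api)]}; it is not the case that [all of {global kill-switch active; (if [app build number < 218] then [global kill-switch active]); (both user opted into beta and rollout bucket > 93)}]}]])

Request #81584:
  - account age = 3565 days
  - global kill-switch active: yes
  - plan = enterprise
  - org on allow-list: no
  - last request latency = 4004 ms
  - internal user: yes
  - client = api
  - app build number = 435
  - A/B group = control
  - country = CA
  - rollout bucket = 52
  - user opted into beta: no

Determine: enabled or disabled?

Atomic conditions:
  rollout bucket ≥ 39: 52 ≥ 39 is true
  plan ∈ {enterprise, free}: enterprise is in the set → true
  account age ≤ 388 days: 3565 ≤ 388 is false
  last request latency ≥ 3527 ms: 4004 ≥ 3527 is true
  user opted into beta: no → false
  A/B group ∈ {B, C, control}: control is in the set → true
  country = GB: CA == GB is false
  NOT org on allow-list: no → true
  internal user: yes → true
  plan = free: enterprise == free is false
  client = api: api == api is true
  global kill-switch active: yes → true
  app build number < 218: 435 < 218 is false
  rollout bucket > 93: 52 > 93 is false
Combine:
[1.1.1.1] true OR true = true
[1.1.1.2] false OR true = true
[1.1.1] true → true = true
[1.1.2.1] false OR true = true
[1.1.2.2] exactly-one(false, false) = false
[1.1.2] true AND false = false
[1.1] true → false = false
[1] NOT false = true
[2.1.1.1] true OR true = true
[2.1.1.2.1] false AND true = false
[2.1.1.2] NOT false = true
[2.1.1] true OR true = true
[2.1.2.1.2] false → true (antecedent false ⇒ implication holds) = true
[2.1.2.1.3] false AND false = false
[2.1.2.1] true AND true AND false = false
[2.1.2] NOT false = true
[2.1] true AND true = true
[2] NOT true = false
[root] true → false = false
Overall: false → disabled

Disabled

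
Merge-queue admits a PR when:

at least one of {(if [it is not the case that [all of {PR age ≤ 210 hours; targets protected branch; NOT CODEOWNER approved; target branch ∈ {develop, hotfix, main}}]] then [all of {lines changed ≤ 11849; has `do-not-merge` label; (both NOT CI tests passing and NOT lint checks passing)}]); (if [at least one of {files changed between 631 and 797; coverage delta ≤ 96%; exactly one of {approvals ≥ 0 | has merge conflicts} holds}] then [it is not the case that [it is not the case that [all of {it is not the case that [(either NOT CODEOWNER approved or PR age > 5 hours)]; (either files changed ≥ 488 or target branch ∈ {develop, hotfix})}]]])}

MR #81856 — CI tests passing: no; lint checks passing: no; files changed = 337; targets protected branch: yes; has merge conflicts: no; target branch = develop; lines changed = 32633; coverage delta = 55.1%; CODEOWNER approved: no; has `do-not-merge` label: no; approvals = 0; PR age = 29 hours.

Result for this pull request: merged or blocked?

Atomic conditions:
  PR age ≤ 210 hours: 29 ≤ 210 is true
  targets protected branch: yes → true
  NOT CODEOWNER approved: no → true
  target branch ∈ {develop, hotfix, main}: develop is in the set → true
  lines changed ≤ 11849: 32633 ≤ 11849 is false
  has `do-not-merge` label: no → false
  NOT CI tests passing: no → true
  NOT lint checks passing: no → true
  files changed between 631 and 797: 337 in [631, 797] is false
  coverage delta ≤ 96%: 55.1 ≤ 96 is true
  approvals ≥ 0: 0 ≥ 0 is true
  has merge conflicts: no → false
  PR age > 5 hours: 29 > 5 is true
  files changed ≥ 488: 337 ≥ 488 is false
  target branch ∈ {develop, hotfix}: develop is in the set → true
Combine:
[1.1.1] true AND true AND true AND true = true
[1.1] NOT true = false
[1.2.3] true AND true = true
[1.2] false AND false AND true = false
[1] false → false (antecedent false ⇒ implication holds) = true
[2.1.3] exactly-one(true, false) = true
[2.1] false OR true OR true = true
[2.2.1.1.1.1] true OR true = true
[2.2.1.1.1] NOT true = false
[2.2.1.1.2] false OR true = true
[2.2.1.1] false AND true = false
[2.2.1] NOT false = true
[2.2] NOT true = false
[2] true → false = false
[root] true OR false = true
Overall: true → merged

Merged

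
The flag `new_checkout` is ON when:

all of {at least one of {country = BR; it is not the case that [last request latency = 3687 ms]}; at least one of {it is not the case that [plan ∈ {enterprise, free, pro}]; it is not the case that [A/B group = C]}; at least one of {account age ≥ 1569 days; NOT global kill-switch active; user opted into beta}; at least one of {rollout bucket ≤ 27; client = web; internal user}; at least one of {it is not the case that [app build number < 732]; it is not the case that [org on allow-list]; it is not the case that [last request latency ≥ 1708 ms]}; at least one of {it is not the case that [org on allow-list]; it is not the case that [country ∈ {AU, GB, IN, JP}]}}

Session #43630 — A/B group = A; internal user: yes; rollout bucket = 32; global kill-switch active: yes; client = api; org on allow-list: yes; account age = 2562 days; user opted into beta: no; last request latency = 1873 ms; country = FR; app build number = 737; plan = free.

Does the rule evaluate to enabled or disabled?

Atomic conditions:
  country = BR: FR == BR is false
  last request latency = 3687 ms: 1873 == 3687 is false
  plan ∈ {enterprise, free, pro}: free is in the set → true
  A/B group = C: A == C is false
  account age ≥ 1569 days: 2562 ≥ 1569 is true
  NOT global kill-switch active: yes → false
  user opted into beta: no → false
  rollout bucket ≤ 27: 32 ≤ 27 is false
  client = web: api == web is false
  internal user: yes → true
  app build number < 732: 737 < 732 is false
  org on allow-list: yes → true
  last request latency ≥ 1708 ms: 1873 ≥ 1708 is true
  country ∈ {AU, GB, IN, JP}: FR is not in the set → false
Combine:
[1.2] NOT false = true
[1] false OR true = true
[2.1] NOT true = false
[2.2] NOT false = true
[2] false OR true = true
[3] true OR false OR false = true
[4] false OR false OR true = true
[5.1] NOT false = true
[5.2] NOT true = false
[5.3] NOT true = false
[5] true OR false OR false = true
[6.1] NOT true = false
[6.2] NOT false = true
[6] false OR true = true
[root] true AND true AND true AND true AND true AND true = true
Overall: true → enabled

Enabled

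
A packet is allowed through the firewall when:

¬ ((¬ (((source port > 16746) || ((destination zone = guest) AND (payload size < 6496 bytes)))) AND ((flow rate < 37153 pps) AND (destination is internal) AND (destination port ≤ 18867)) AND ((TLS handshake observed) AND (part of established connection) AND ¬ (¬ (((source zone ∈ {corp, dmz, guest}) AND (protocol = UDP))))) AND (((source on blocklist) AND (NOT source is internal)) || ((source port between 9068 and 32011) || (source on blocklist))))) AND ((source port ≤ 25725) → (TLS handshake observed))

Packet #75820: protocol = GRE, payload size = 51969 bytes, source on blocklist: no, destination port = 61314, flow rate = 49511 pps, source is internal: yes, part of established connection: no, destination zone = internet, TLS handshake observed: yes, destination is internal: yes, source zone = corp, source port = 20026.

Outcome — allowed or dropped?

Allowed

Atomic conditions:
  source port > 16746: 20026 > 16746 is true
  destination zone = guest: internet == guest is false
  payload size < 6496 bytes: 51969 < 6496 is false
  flow rate < 37153 pps: 49511 < 37153 is false
  destination is internal: yes → true
  destination port ≤ 18867: 61314 ≤ 18867 is false
  TLS handshake observed: yes → true
  part of established connection: no → false
  source zone ∈ {corp, dmz, guest}: corp is in the set → true
  protocol = UDP: GRE == UDP is false
  source on blocklist: no → false
  NOT source is internal: yes → false
  source port between 9068 and 32011: 20026 in [9068, 32011] is true
  source port ≤ 25725: 20026 ≤ 25725 is true
Combine:
[1.1.1.1.2] false AND false = false
[1.1.1.1] true OR false = true
[1.1.1] NOT true = false
[1.1.2] false AND true AND false = false
[1.1.3.3.1.1] true AND false = false
[1.1.3.3.1] NOT false = true
[1.1.3.3] NOT true = false
[1.1.3] true AND false AND false = false
[1.1.4.1] false AND false = false
[1.1.4.2] true OR false = true
[1.1.4] false OR true = true
[1.1] false AND false AND false AND true = false
[1] NOT false = true
[2] true → true = true
[root] true AND true = true
Overall: true → allowed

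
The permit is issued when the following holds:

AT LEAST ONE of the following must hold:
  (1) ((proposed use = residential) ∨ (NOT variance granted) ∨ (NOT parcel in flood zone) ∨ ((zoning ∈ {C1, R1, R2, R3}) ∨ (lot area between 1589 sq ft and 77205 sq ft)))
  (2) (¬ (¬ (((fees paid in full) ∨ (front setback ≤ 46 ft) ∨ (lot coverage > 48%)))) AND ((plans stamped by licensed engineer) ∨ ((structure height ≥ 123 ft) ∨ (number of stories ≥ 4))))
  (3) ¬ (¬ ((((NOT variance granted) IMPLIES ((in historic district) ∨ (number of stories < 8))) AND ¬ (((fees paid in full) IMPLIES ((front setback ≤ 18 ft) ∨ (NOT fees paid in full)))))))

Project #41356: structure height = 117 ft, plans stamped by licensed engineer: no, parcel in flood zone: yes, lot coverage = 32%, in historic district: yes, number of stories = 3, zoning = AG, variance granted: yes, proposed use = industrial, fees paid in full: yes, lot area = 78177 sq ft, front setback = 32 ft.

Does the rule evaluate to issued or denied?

Atomic conditions:
  proposed use = residential: industrial == residential is false
  NOT variance granted: yes → false
  NOT parcel in flood zone: yes → false
  zoning ∈ {C1, R1, R2, R3}: AG is not in the set → false
  lot area between 1589 sq ft and 77205 sq ft: 78177 in [1589, 77205] is false
  fees paid in full: yes → true
  front setback ≤ 46 ft: 32 ≤ 46 is true
  lot coverage > 48%: 32 > 48 is false
  plans stamped by licensed engineer: no → false
  structure height ≥ 123 ft: 117 ≥ 123 is false
  number of stories ≥ 4: 3 ≥ 4 is false
  in historic district: yes → true
  number of stories < 8: 3 < 8 is true
  front setback ≤ 18 ft: 32 ≤ 18 is false
  NOT fees paid in full: yes → false
Combine:
[1.4] false OR false = false
[1] false OR false OR false OR false = false
[2.1.1.1] true OR true OR false = true
[2.1.1] NOT true = false
[2.1] NOT false = true
[2.2.2] false OR false = false
[2.2] false OR false = false
[2] true AND false = false
[3.1.1.1.2] true OR true = true
[3.1.1.1] false → true (antecedent false ⇒ implication holds) = true
[3.1.1.2.1.2] false OR false = false
[3.1.1.2.1] true → false = false
[3.1.1.2] NOT false = true
[3.1.1] true AND true = true
[3.1] NOT true = false
[3] NOT false = true
[root] false OR false OR true = true
Overall: true → issued

Issued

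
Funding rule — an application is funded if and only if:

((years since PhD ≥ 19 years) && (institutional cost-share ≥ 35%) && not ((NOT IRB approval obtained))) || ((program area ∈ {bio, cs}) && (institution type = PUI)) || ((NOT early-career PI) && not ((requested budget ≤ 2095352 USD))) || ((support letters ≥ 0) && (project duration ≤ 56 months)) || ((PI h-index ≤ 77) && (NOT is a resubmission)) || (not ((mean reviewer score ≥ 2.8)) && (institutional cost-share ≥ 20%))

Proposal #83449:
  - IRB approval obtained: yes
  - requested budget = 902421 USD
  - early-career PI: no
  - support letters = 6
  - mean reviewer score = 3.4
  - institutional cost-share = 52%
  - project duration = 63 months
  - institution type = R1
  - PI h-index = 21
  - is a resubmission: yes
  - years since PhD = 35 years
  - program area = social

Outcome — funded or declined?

Atomic conditions:
  years since PhD ≥ 19 years: 35 ≥ 19 is true
  institutional cost-share ≥ 35%: 52 ≥ 35 is true
  NOT IRB approval obtained: yes → false
  program area ∈ {bio, cs}: social is not in the set → false
  institution type = PUI: R1 == PUI is false
  NOT early-career PI: no → true
  requested budget ≤ 2095352 USD: 902421 ≤ 2095352 is true
  support letters ≥ 0: 6 ≥ 0 is true
  project duration ≤ 56 months: 63 ≤ 56 is false
  PI h-index ≤ 77: 21 ≤ 77 is true
  NOT is a resubmission: yes → false
  mean reviewer score ≥ 2.8: 3.4 ≥ 2.8 is true
  institutional cost-share ≥ 20%: 52 ≥ 20 is true
Combine:
[1.3] NOT false = true
[1] true AND true AND true = true
[2] false AND false = false
[3.2] NOT true = false
[3] true AND false = false
[4] true AND false = false
[5] true AND false = false
[6.1] NOT true = false
[6] false AND true = false
[root] true OR false OR false OR false OR false OR false = true
Overall: true → funded

Funded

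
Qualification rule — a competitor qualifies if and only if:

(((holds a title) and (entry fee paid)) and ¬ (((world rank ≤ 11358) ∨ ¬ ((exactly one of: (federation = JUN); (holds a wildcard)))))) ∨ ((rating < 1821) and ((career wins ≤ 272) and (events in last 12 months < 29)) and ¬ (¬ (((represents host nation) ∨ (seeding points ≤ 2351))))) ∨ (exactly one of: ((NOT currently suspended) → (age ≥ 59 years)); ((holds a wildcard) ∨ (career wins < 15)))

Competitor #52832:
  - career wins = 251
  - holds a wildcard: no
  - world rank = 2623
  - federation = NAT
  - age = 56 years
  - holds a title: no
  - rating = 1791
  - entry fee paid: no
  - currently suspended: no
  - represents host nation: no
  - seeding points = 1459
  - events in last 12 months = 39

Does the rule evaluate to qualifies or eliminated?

Eliminated

Atomic conditions:
  holds a title: no → false
  entry fee paid: no → false
  world rank ≤ 11358: 2623 ≤ 11358 is true
  federation = JUN: NAT == JUN is false
  holds a wildcard: no → false
  rating < 1821: 1791 < 1821 is true
  career wins ≤ 272: 251 ≤ 272 is true
  events in last 12 months < 29: 39 < 29 is false
  represents host nation: no → false
  seeding points ≤ 2351: 1459 ≤ 2351 is true
  NOT currently suspended: no → true
  age ≥ 59 years: 56 ≥ 59 is false
  career wins < 15: 251 < 15 is false
Combine:
[1.1] false AND false = false
[1.2.1.2.1] exactly-one(false, false) = false
[1.2.1.2] NOT false = true
[1.2.1] true OR true = true
[1.2] NOT true = false
[1] false AND false = false
[2.2] true AND false = false
[2.3.1.1] false OR true = true
[2.3.1] NOT true = false
[2.3] NOT false = true
[2] true AND false AND true = false
[3.1] true → false = false
[3.2] false OR false = false
[3] exactly-one(false, false) = false
[root] false OR false OR false = false
Overall: false → eliminated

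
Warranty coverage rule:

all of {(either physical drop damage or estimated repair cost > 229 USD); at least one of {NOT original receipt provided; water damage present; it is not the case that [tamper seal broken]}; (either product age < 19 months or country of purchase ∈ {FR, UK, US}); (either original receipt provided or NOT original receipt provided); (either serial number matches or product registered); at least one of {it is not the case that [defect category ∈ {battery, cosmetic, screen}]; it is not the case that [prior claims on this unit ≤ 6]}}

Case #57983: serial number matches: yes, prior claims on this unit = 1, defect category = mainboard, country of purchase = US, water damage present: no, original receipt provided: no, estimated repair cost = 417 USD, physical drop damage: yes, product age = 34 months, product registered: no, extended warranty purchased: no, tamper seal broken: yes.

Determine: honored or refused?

Honored

Atomic conditions:
  physical drop damage: yes → true
  estimated repair cost > 229 USD: 417 > 229 is true
  NOT original receipt provided: no → true
  water damage present: no → false
  tamper seal broken: yes → true
  product age < 19 months: 34 < 19 is false
  country of purchase ∈ {FR, UK, US}: US is in the set → true
  original receipt provided: no → false
  serial number matches: yes → true
  product registered: no → false
  defect category ∈ {battery, cosmetic, screen}: mainboard is not in the set → false
  prior claims on this unit ≤ 6: 1 ≤ 6 is true
Combine:
[1] true OR true = true
[2.3] NOT true = false
[2] true OR false OR false = true
[3] false OR true = true
[4] false OR true = true
[5] true OR false = true
[6.1] NOT false = true
[6.2] NOT true = false
[6] true OR false = true
[root] true AND true AND true AND true AND true AND true = true
Overall: true → honored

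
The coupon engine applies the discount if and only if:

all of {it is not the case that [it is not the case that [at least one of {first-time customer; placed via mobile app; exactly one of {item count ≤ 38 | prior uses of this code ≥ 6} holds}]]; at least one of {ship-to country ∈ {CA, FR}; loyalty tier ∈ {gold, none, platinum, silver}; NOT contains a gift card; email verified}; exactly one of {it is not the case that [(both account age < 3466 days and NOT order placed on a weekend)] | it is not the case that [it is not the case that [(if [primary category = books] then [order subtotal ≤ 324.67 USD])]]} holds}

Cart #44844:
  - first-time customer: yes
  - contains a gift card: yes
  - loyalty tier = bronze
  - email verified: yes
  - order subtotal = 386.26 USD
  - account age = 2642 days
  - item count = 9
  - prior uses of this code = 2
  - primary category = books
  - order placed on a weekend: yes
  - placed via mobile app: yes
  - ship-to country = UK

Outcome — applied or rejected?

Atomic conditions:
  first-time customer: yes → true
  placed via mobile app: yes → true
  item count ≤ 38: 9 ≤ 38 is true
  prior uses of this code ≥ 6: 2 ≥ 6 is false
  ship-to country ∈ {CA, FR}: UK is not in the set → false
  loyalty tier ∈ {gold, none, platinum, silver}: bronze is not in the set → false
  NOT contains a gift card: yes → false
  email verified: yes → true
  account age < 3466 days: 2642 < 3466 is true
  NOT order placed on a weekend: yes → false
  primary category = books: books == books is true
  order subtotal ≤ 324.67 USD: 386.26 ≤ 324.67 is false
Combine:
[1.1.1.3] exactly-one(true, false) = true
[1.1.1] true OR true OR true = true
[1.1] NOT true = false
[1] NOT false = true
[2] false OR false OR false OR true = true
[3.1.1] true AND false = false
[3.1] NOT false = true
[3.2.1.1] true → false = false
[3.2.1] NOT false = true
[3.2] NOT true = false
[3] exactly-one(true, false) = true
[root] true AND true AND true = true
Overall: true → applied

Applied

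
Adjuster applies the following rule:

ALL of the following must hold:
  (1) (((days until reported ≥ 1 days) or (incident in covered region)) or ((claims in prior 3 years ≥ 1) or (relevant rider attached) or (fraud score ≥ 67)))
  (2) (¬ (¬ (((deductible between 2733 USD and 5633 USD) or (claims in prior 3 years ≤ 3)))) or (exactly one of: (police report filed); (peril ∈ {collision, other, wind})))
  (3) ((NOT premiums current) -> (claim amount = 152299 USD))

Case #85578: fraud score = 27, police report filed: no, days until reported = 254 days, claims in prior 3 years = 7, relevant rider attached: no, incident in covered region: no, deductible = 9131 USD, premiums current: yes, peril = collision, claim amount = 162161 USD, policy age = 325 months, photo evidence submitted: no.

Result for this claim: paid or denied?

Paid

Atomic conditions:
  days until reported ≥ 1 days: 254 ≥ 1 is true
  incident in covered region: no → false
  claims in prior 3 years ≥ 1: 7 ≥ 1 is true
  relevant rider attached: no → false
  fraud score ≥ 67: 27 ≥ 67 is false
  deductible between 2733 USD and 5633 USD: 9131 in [2733, 5633] is false
  claims in prior 3 years ≤ 3: 7 ≤ 3 is false
  police report filed: no → false
  peril ∈ {collision, other, wind}: collision is in the set → true
  NOT premiums current: yes → false
  claim amount = 152299 USD: 162161 == 152299 is false
Combine:
[1.1] true OR false = true
[1.2] true OR false OR false = true
[1] true OR true = true
[2.1.1.1] false OR false = false
[2.1.1] NOT false = true
[2.1] NOT true = false
[2.2] exactly-one(false, true) = true
[2] false OR true = true
[3] false → false (antecedent false ⇒ implication holds) = true
[root] true AND true AND true = true
Overall: true → paid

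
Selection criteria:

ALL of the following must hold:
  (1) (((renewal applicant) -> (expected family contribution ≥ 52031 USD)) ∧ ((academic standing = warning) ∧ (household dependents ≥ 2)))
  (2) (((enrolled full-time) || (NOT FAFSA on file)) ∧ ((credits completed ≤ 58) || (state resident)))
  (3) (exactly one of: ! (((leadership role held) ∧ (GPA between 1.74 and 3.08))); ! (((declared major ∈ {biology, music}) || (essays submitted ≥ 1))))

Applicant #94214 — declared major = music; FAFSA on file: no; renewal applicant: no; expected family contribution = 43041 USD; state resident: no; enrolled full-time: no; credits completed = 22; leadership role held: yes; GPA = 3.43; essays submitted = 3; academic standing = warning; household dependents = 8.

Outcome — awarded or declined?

Atomic conditions:
  renewal applicant: no → false
  expected family contribution ≥ 52031 USD: 43041 ≥ 52031 is false
  academic standing = warning: warning == warning is true
  household dependents ≥ 2: 8 ≥ 2 is true
  enrolled full-time: no → false
  NOT FAFSA on file: no → true
  credits completed ≤ 58: 22 ≤ 58 is true
  state resident: no → false
  leadership role held: yes → true
  GPA between 1.74 and 3.08: 3.43 in [1.74, 3.08] is false
  declared major ∈ {biology, music}: music is in the set → true
  essays submitted ≥ 1: 3 ≥ 1 is true
Combine:
[1.1] false → false (antecedent false ⇒ implication holds) = true
[1.2] true AND true = true
[1] true AND true = true
[2.1] false OR true = true
[2.2] true OR false = true
[2] true AND true = true
[3.1.1] true AND false = false
[3.1] NOT false = true
[3.2.1] true OR true = true
[3.2] NOT true = false
[3] exactly-one(true, false) = true
[root] true AND true AND true = true
Overall: true → awarded

Awarded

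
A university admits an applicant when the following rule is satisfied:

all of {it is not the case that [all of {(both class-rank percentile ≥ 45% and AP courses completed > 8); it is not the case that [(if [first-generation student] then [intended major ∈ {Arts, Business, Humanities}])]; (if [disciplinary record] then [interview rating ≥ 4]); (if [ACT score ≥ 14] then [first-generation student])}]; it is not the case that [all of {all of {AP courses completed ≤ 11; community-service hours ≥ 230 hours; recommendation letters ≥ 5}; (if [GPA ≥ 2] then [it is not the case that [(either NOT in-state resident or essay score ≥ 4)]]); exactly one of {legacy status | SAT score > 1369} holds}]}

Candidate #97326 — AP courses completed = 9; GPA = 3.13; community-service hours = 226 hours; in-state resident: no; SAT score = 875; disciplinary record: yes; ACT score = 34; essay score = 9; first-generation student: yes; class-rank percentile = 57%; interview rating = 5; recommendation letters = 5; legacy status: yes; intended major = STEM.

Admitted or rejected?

Atomic conditions:
  class-rank percentile ≥ 45%: 57 ≥ 45 is true
  AP courses completed > 8: 9 > 8 is true
  first-generation student: yes → true
  intended major ∈ {Arts, Business, Humanities}: STEM is not in the set → false
  disciplinary record: yes → true
  interview rating ≥ 4: 5 ≥ 4 is true
  ACT score ≥ 14: 34 ≥ 14 is true
  AP courses completed ≤ 11: 9 ≤ 11 is true
  community-service hours ≥ 230 hours: 226 ≥ 230 is false
  recommendation letters ≥ 5: 5 ≥ 5 is true
  GPA ≥ 2: 3.13 ≥ 2 is true
  NOT in-state resident: no → true
  essay score ≥ 4: 9 ≥ 4 is true
  legacy status: yes → true
  SAT score > 1369: 875 > 1369 is false
Combine:
[1.1.1] true AND true = true
[1.1.2.1] true → false = false
[1.1.2] NOT false = true
[1.1.3] true → true = true
[1.1.4] true → true = true
[1.1] true AND true AND true AND true = true
[1] NOT true = false
[2.1.1] true AND false AND true = false
[2.1.2.2.1] true OR true = true
[2.1.2.2] NOT true = false
[2.1.2] true → false = false
[2.1.3] exactly-one(true, false) = true
[2.1] false AND false AND true = false
[2] NOT false = true
[root] false AND true = false
Overall: false → rejected

Rejected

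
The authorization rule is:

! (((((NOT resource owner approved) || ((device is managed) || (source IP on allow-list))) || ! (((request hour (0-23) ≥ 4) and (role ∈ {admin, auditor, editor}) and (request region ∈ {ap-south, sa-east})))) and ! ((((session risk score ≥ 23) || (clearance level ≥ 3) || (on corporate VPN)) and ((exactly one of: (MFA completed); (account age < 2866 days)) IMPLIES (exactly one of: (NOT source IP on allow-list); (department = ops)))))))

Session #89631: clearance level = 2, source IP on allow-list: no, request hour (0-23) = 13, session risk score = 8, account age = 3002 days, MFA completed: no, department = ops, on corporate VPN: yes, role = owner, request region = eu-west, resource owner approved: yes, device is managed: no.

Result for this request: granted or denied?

Atomic conditions:
  NOT resource owner approved: yes → false
  device is managed: no → false
  source IP on allow-list: no → false
  request hour (0-23) ≥ 4: 13 ≥ 4 is true
  role ∈ {admin, auditor, editor}: owner is not in the set → false
  request region ∈ {ap-south, sa-east}: eu-west is not in the set → false
  session risk score ≥ 23: 8 ≥ 23 is false
  clearance level ≥ 3: 2 ≥ 3 is false
  on corporate VPN: yes → true
  MFA completed: no → false
  account age < 2866 days: 3002 < 2866 is false
  NOT source IP on allow-list: no → true
  department = ops: ops == ops is true
Combine:
[1.1.1.2] false OR false = false
[1.1.1] false OR false = false
[1.1.2.1] true AND false AND false = false
[1.1.2] NOT false = true
[1.1] false OR true = true
[1.2.1.1] false OR false OR true = true
[1.2.1.2.1] exactly-one(false, false) = false
[1.2.1.2.2] exactly-one(true, true) = false
[1.2.1.2] false → false (antecedent false ⇒ implication holds) = true
[1.2.1] true AND true = true
[1.2] NOT true = false
[1] true AND false = false
[root] NOT false = true
Overall: true → granted

Granted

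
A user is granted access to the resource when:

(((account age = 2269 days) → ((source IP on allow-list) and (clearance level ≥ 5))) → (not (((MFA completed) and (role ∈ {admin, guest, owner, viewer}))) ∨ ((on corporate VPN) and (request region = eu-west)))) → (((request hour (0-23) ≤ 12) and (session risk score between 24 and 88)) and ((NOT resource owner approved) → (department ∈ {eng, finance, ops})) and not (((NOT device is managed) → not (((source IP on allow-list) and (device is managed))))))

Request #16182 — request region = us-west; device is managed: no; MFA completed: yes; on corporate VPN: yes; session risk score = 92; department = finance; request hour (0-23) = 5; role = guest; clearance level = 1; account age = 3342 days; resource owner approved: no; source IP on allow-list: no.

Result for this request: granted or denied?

Atomic conditions:
  account age = 2269 days: 3342 == 2269 is false
  source IP on allow-list: no → false
  clearance level ≥ 5: 1 ≥ 5 is false
  MFA completed: yes → true
  role ∈ {admin, guest, owner, viewer}: guest is in the set → true
  on corporate VPN: yes → true
  request region = eu-west: us-west == eu-west is false
  request hour (0-23) ≤ 12: 5 ≤ 12 is true
  session risk score between 24 and 88: 92 in [24, 88] is false
  NOT resource owner approved: no → true
  department ∈ {eng, finance, ops}: finance is in the set → true
  NOT device is managed: no → true
  device is managed: no → false
Combine:
[1.1.2] false AND false = false
[1.1] false → false (antecedent false ⇒ implication holds) = true
[1.2.1.1] true AND true = true
[1.2.1] NOT true = false
[1.2.2] true AND false = false
[1.2] false OR false = false
[1] true → false = false
[2.1] true AND false = false
[2.2] true → true = true
[2.3.1.2.1] false AND false = false
[2.3.1.2] NOT false = true
[2.3.1] true → true = true
[2.3] NOT true = false
[2] false AND true AND false = false
[root] false → false (antecedent false ⇒ implication holds) = true
Overall: true → granted

Granted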